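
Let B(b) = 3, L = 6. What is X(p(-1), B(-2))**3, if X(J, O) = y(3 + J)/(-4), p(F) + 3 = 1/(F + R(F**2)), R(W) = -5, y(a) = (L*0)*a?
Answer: 0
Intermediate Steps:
y(a) = 0 (y(a) = (6*0)*a = 0*a = 0)
p(F) = -3 + 1/(-5 + F) (p(F) = -3 + 1/(F - 5) = -3 + 1/(-5 + F))
X(J, O) = 0 (X(J, O) = 0/(-4) = 0*(-1/4) = 0)
X(p(-1), B(-2))**3 = 0**3 = 0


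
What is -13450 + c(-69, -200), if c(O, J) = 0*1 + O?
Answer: -13519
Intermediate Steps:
c(O, J) = O (c(O, J) = 0 + O = O)
-13450 + c(-69, -200) = -13450 - 69 = -13519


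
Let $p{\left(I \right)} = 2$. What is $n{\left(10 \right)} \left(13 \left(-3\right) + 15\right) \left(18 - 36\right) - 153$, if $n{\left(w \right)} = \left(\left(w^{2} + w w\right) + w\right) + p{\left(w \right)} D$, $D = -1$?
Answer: $89703$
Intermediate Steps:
$n{\left(w \right)} = -2 + w + 2 w^{2}$ ($n{\left(w \right)} = \left(\left(w^{2} + w w\right) + w\right) + 2 \left(-1\right) = \left(\left(w^{2} + w^{2}\right) + w\right) - 2 = \left(2 w^{2} + w\right) - 2 = \left(w + 2 w^{2}\right) - 2 = -2 + w + 2 w^{2}$)
$n{\left(10 \right)} \left(13 \left(-3\right) + 15\right) \left(18 - 36\right) - 153 = \left(-2 + 10 + 2 \cdot 10^{2}\right) \left(13 \left(-3\right) + 15\right) \left(18 - 36\right) - 153 = \left(-2 + 10 + 2 \cdot 100\right) \left(-39 + 15\right) \left(-18\right) - 153 = \left(-2 + 10 + 200\right) \left(\left(-24\right) \left(-18\right)\right) - 153 = 208 \cdot 432 - 153 = 89856 - 153 = 89703$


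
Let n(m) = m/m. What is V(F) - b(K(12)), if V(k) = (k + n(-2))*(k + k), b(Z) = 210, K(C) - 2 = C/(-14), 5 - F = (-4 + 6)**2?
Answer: -206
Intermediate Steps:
F = 1 (F = 5 - (-4 + 6)**2 = 5 - 1*2**2 = 5 - 1*4 = 5 - 4 = 1)
K(C) = 2 - C/14 (K(C) = 2 + C/(-14) = 2 + C*(-1/14) = 2 - C/14)
n(m) = 1
V(k) = 2*k*(1 + k) (V(k) = (k + 1)*(k + k) = (1 + k)*(2*k) = 2*k*(1 + k))
V(F) - b(K(12)) = 2*1*(1 + 1) - 1*210 = 2*1*2 - 210 = 4 - 210 = -206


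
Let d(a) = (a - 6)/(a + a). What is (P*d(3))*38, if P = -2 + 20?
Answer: -342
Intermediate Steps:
P = 18
d(a) = (-6 + a)/(2*a) (d(a) = (-6 + a)/((2*a)) = (-6 + a)*(1/(2*a)) = (-6 + a)/(2*a))
(P*d(3))*38 = (18*((½)*(-6 + 3)/3))*38 = (18*((½)*(⅓)*(-3)))*38 = (18*(-½))*38 = -9*38 = -342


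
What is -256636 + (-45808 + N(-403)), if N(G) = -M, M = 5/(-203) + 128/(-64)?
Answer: -61395721/203 ≈ -3.0244e+5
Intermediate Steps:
M = -411/203 (M = 5*(-1/203) + 128*(-1/64) = -5/203 - 2 = -411/203 ≈ -2.0246)
N(G) = 411/203 (N(G) = -1*(-411/203) = 411/203)
-256636 + (-45808 + N(-403)) = -256636 + (-45808 + 411/203) = -256636 - 9298613/203 = -61395721/203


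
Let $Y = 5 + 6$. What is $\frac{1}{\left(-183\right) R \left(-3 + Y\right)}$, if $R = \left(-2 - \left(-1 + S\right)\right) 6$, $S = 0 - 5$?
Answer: $- \frac{1}{35136} \approx -2.8461 \cdot 10^{-5}$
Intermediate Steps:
$Y = 11$
$S = -5$ ($S = 0 - 5 = -5$)
$R = 24$ ($R = \left(-2 + \left(1 - -5\right)\right) 6 = \left(-2 + \left(1 + 5\right)\right) 6 = \left(-2 + 6\right) 6 = 4 \cdot 6 = 24$)
$\frac{1}{\left(-183\right) R \left(-3 + Y\right)} = \frac{1}{\left(-183\right) 24 \left(-3 + 11\right)} = \frac{1}{\left(-183\right) 24 \cdot 8} = \frac{1}{\left(-183\right) 192} = \frac{1}{-35136} = - \frac{1}{35136}$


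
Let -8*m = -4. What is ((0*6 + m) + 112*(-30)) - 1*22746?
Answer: -52211/2 ≈ -26106.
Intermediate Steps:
m = 1/2 (m = -1/8*(-4) = 1/2 ≈ 0.50000)
((0*6 + m) + 112*(-30)) - 1*22746 = ((0*6 + 1/2) + 112*(-30)) - 1*22746 = ((0 + 1/2) - 3360) - 22746 = (1/2 - 3360) - 22746 = -6719/2 - 22746 = -52211/2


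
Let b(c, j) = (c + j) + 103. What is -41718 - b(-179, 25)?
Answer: -41667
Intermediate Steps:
b(c, j) = 103 + c + j
-41718 - b(-179, 25) = -41718 - (103 - 179 + 25) = -41718 - 1*(-51) = -41718 + 51 = -41667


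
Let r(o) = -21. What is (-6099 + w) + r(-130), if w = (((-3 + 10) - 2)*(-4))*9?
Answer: -6300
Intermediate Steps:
w = -180 (w = ((7 - 2)*(-4))*9 = (5*(-4))*9 = -20*9 = -180)
(-6099 + w) + r(-130) = (-6099 - 180) - 21 = -6279 - 21 = -6300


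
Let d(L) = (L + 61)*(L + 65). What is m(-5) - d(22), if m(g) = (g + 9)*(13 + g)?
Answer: -7189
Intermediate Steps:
d(L) = (61 + L)*(65 + L)
m(g) = (9 + g)*(13 + g)
m(-5) - d(22) = (117 + (-5)² + 22*(-5)) - (3965 + 22² + 126*22) = (117 + 25 - 110) - (3965 + 484 + 2772) = 32 - 1*7221 = 32 - 7221 = -7189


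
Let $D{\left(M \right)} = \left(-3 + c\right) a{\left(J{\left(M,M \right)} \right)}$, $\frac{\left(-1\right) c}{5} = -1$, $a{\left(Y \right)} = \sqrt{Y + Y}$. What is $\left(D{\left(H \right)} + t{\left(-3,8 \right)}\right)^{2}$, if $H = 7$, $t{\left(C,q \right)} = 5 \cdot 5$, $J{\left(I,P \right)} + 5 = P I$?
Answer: $977 + 200 \sqrt{22} \approx 1915.1$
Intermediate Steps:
$J{\left(I,P \right)} = -5 + I P$ ($J{\left(I,P \right)} = -5 + P I = -5 + I P$)
$t{\left(C,q \right)} = 25$
$a{\left(Y \right)} = \sqrt{2} \sqrt{Y}$ ($a{\left(Y \right)} = \sqrt{2 Y} = \sqrt{2} \sqrt{Y}$)
$c = 5$ ($c = \left(-5\right) \left(-1\right) = 5$)
$D{\left(M \right)} = 2 \sqrt{2} \sqrt{-5 + M^{2}}$ ($D{\left(M \right)} = \left(-3 + 5\right) \sqrt{2} \sqrt{-5 + M M} = 2 \sqrt{2} \sqrt{-5 + M^{2}}$)
$\left(D{\left(H \right)} + t{\left(-3,8 \right)}\right)^{2} = \left(2 \sqrt{-10 + 2 \cdot 7^{2}} + 25\right)^{2} = \left(2 \sqrt{-10 + 2 \cdot 49} + 25\right)^{2} = \left(2 \sqrt{-10 + 98} + 25\right)^{2} = \left(2 \sqrt{88} + 25\right)^{2} = \left(2 \cdot 2 \sqrt{22} + 25\right)^{2} = \left(4 \sqrt{22} + 25\right)^{2} = \left(25 + 4 \sqrt{22}\right)^{2}$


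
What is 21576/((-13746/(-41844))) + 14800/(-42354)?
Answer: 109879583512/1672983 ≈ 65679.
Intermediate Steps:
21576/((-13746/(-41844))) + 14800/(-42354) = 21576/((-13746*(-1/41844))) + 14800*(-1/42354) = 21576/(2291/6974) - 7400/21177 = 21576*(6974/2291) - 7400/21177 = 5188656/79 - 7400/21177 = 109879583512/1672983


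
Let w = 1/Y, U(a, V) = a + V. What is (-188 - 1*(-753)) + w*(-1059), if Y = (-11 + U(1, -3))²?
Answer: 94426/169 ≈ 558.73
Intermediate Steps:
U(a, V) = V + a
Y = 169 (Y = (-11 + (-3 + 1))² = (-11 - 2)² = (-13)² = 169)
w = 1/169 ≈ 0.0059172
(-188 - 1*(-753)) + w*(-1059) = (-188 - 1*(-753)) + (1/169)*(-1059) = (-188 + 753) - 1059/169 = 565 - 1059/169 = 94426/169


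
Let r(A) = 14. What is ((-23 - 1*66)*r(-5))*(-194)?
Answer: 241724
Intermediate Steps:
((-23 - 1*66)*r(-5))*(-194) = ((-23 - 1*66)*14)*(-194) = ((-23 - 66)*14)*(-194) = -89*14*(-194) = -1246*(-194) = 241724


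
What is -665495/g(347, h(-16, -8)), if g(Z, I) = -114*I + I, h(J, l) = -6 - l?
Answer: 665495/226 ≈ 2944.7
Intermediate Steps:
g(Z, I) = -113*I
-665495/g(347, h(-16, -8)) = -665495*(-1/(113*(-6 - 1*(-8)))) = -665495*(-1/(113*(-6 + 8))) = -665495/((-113*2)) = -665495/(-226) = -665495*(-1/226) = 665495/226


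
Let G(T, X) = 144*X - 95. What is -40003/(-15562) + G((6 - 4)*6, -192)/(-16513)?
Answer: 1092306105/256975306 ≈ 4.2506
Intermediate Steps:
G(T, X) = -95 + 144*X
-40003/(-15562) + G((6 - 4)*6, -192)/(-16513) = -40003/(-15562) + (-95 + 144*(-192))/(-16513) = -40003*(-1/15562) + (-95 - 27648)*(-1/16513) = 40003/15562 - 27743*(-1/16513) = 40003/15562 + 27743/16513 = 1092306105/256975306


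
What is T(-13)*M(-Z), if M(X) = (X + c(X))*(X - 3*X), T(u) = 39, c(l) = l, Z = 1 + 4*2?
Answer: -12636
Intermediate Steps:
Z = 9 (Z = 1 + 8 = 9)
M(X) = -4*X² (M(X) = (X + X)*(X - 3*X) = (2*X)*(-2*X) = -4*X²)
T(-13)*M(-Z) = 39*(-4*(-1*9)²) = 39*(-4*(-9)²) = 39*(-4*81) = 39*(-324) = -12636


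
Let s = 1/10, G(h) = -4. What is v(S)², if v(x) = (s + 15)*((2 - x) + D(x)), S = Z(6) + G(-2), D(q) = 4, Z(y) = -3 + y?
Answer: 1117249/100 ≈ 11172.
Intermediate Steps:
s = ⅒ ≈ 0.10000
S = -1 (S = (-3 + 6) - 4 = 3 - 4 = -1)
v(x) = 453/5 - 151*x/10 (v(x) = (⅒ + 15)*((2 - x) + 4) = 151*(6 - x)/10 = 453/5 - 151*x/10)
v(S)² = (453/5 - 151/10*(-1))² = (453/5 + 151/10)² = (1057/10)² = 1117249/100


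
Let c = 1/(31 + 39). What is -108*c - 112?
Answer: -3974/35 ≈ -113.54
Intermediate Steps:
c = 1/70 ≈ 0.014286
-108*c - 112 = -108*1/70 - 112 = -54/35 - 112 = -3974/35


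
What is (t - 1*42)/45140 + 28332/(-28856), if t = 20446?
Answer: -43133041/81409990 ≈ -0.52983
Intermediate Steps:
(t - 1*42)/45140 + 28332/(-28856) = (20446 - 1*42)/45140 + 28332/(-28856) = (20446 - 42)*(1/45140) + 28332*(-1/28856) = 20404*(1/45140) - 7083/7214 = 5101/11285 - 7083/7214 = -43133041/81409990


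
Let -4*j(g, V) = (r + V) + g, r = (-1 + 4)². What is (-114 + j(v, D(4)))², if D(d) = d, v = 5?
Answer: 56169/4 ≈ 14042.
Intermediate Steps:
r = 9 (r = 3² = 9)
j(g, V) = -9/4 - V/4 - g/4 (j(g, V) = -((9 + V) + g)/4 = -(9 + V + g)/4 = -9/4 - V/4 - g/4)
(-114 + j(v, D(4)))² = (-114 + (-9/4 - ¼*4 - ¼*5))² = (-114 + (-9/4 - 1 - 5/4))² = (-114 - 9/2)² = (-237/2)² = 56169/4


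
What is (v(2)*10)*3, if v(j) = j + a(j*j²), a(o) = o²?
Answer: 1980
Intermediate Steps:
v(j) = j + j⁶ (v(j) = j + (j*j²)² = j + (j³)² = j + j⁶)
(v(2)*10)*3 = ((2 + 2⁶)*10)*3 = ((2 + 64)*10)*3 = (66*10)*3 = 660*3 = 1980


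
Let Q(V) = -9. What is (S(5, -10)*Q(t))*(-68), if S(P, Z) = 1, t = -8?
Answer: 612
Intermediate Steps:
(S(5, -10)*Q(t))*(-68) = (1*(-9))*(-68) = -9*(-68) = 612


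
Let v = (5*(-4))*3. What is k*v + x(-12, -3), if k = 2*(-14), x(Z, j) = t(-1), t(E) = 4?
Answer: 1684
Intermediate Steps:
v = -60 (v = -20*3 = -60)
x(Z, j) = 4
k = -28
k*v + x(-12, -3) = -28*(-60) + 4 = 1680 + 4 = 1684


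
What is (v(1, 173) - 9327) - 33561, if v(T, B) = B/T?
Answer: -42715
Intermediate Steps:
(v(1, 173) - 9327) - 33561 = (173/1 - 9327) - 33561 = (173*1 - 9327) - 33561 = (173 - 9327) - 33561 = -9154 - 33561 = -42715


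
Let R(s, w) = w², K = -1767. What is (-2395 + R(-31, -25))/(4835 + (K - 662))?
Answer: -295/401 ≈ -0.73566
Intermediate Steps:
(-2395 + R(-31, -25))/(4835 + (K - 662)) = (-2395 + (-25)²)/(4835 + (-1767 - 662)) = (-2395 + 625)/(4835 - 2429) = -1770/2406 = -1770*1/2406 = -295/401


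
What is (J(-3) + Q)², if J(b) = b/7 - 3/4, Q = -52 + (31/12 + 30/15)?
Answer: 4165681/1764 ≈ 2361.5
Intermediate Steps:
Q = -569/12 (Q = -52 + (31*(1/12) + 30*(1/15)) = -52 + (31/12 + 2) = -52 + 55/12 = -569/12 ≈ -47.417)
J(b) = -¾ + b/7 (J(b) = b*(⅐) - 3*¼ = b/7 - ¾ = -¾ + b/7)
(J(-3) + Q)² = ((-¾ + (⅐)*(-3)) - 569/12)² = ((-¾ - 3/7) - 569/12)² = (-33/28 - 569/12)² = (-2041/42)² = 4165681/1764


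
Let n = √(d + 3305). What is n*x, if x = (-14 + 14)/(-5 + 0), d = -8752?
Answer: 0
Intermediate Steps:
n = I*√5447 (n = √(-8752 + 3305) = √(-5447) = I*√5447 ≈ 73.804*I)
x = 0 (x = 0/(-5) = 0*(-⅕) = 0)
n*x = (I*√5447)*0 = 0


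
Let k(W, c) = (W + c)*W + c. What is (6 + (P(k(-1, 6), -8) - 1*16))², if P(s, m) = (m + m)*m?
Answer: 13924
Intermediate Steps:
k(W, c) = c + W*(W + c) (k(W, c) = W*(W + c) + c = c + W*(W + c))
P(s, m) = 2*m² (P(s, m) = (2*m)*m = 2*m²)
(6 + (P(k(-1, 6), -8) - 1*16))² = (6 + (2*(-8)² - 1*16))² = (6 + (2*64 - 16))² = (6 + (128 - 16))² = (6 + 112)² = 118² = 13924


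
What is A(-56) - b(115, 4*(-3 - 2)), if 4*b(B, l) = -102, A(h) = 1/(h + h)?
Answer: 2855/112 ≈ 25.491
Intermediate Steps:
A(h) = 1/(2*h)
b(B, l) = -51/2 (b(B, l) = (¼)*(-102) = -51/2)
A(-56) - b(115, 4*(-3 - 2)) = (½)/(-56) - 1*(-51/2) = (½)*(-1/56) + 51/2 = -1/112 + 51/2 = 2855/112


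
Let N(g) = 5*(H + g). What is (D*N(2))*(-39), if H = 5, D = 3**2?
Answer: -12285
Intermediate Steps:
D = 9
N(g) = 25 + 5*g (N(g) = 5*(5 + g) = 25 + 5*g)
(D*N(2))*(-39) = (9*(25 + 5*2))*(-39) = (9*(25 + 10))*(-39) = (9*35)*(-39) = 315*(-39) = -12285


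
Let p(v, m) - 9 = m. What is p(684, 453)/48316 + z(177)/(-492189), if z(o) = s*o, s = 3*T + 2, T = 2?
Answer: 26495977/3963433954 ≈ 0.0066851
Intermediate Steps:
s = 8 (s = 3*2 + 2 = 6 + 2 = 8)
p(v, m) = 9 + m
z(o) = 8*o
p(684, 453)/48316 + z(177)/(-492189) = (9 + 453)/48316 + (8*177)/(-492189) = 462*(1/48316) + 1416*(-1/492189) = 231/24158 - 472/164063 = 26495977/3963433954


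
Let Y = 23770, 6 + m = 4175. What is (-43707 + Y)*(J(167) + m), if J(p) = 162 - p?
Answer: -83017668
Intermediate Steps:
m = 4169 (m = -6 + 4175 = 4169)
(-43707 + Y)*(J(167) + m) = (-43707 + 23770)*((162 - 1*167) + 4169) = -19937*((162 - 167) + 4169) = -19937*(-5 + 4169) = -19937*4164 = -83017668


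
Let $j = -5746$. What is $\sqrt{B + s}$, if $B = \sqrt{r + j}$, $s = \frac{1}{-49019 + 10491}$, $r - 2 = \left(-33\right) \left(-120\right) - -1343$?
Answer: $\frac{\sqrt{-602 + 487070976 i}}{4816} \approx 3.2404 + 3.2404 i$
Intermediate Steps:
$r = 5305$ ($r = 2 - -5303 = 2 + \left(3960 + 1343\right) = 2 + 5303 = 5305$)
$s = - \frac{1}{38528}$ ($s = \frac{1}{-38528} = - \frac{1}{38528} \approx -2.5955 \cdot 10^{-5}$)
$B = 21 i$ ($B = \sqrt{5305 - 5746} = \sqrt{-441} = 21 i \approx 21.0 i$)
$\sqrt{B + s} = \sqrt{21 i - \frac{1}{38528}} = \sqrt{- \frac{1}{38528} + 21 i}$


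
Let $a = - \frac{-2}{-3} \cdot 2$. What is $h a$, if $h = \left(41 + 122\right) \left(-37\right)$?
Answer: $\frac{24124}{3} \approx 8041.3$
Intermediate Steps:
$a = - \frac{4}{3}$ ($a = - \frac{\left(-2\right) \left(-1\right)}{3} \cdot 2 = \left(-1\right) \frac{2}{3} \cdot 2 = \left(- \frac{2}{3}\right) 2 = - \frac{4}{3} \approx -1.3333$)
$h = -6031$ ($h = 163 \left(-37\right) = -6031$)
$h a = \left(-6031\right) \left(- \frac{4}{3}\right) = \frac{24124}{3}$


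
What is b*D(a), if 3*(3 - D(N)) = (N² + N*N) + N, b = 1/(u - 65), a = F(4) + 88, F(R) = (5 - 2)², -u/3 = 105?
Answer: 3151/190 ≈ 16.584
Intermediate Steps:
u = -315 (u = -3*105 = -315)
F(R) = 9 (F(R) = 3² = 9)
a = 97 (a = 9 + 88 = 97)
b = -1/380 (b = 1/(-315 - 65) = 1/(-380) = -1/380 ≈ -0.0026316)
D(N) = 3 - 2*N²/3 - N/3 (D(N) = 3 - ((N² + N*N) + N)/3 = 3 - ((N² + N²) + N)/3 = 3 - (2*N² + N)/3 = 3 - (N + 2*N²)/3 = 3 + (-2*N²/3 - N/3) = 3 - 2*N²/3 - N/3)
b*D(a) = -(3 - ⅔*97² - ⅓*97)/380 = -(3 - ⅔*9409 - 97/3)/380 = -(3 - 18818/3 - 97/3)/380 = -1/380*(-6302) = 3151/190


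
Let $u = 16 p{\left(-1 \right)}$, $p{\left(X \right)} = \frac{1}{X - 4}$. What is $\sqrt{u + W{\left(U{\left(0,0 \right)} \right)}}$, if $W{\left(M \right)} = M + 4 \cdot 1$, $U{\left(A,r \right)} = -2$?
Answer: $\frac{i \sqrt{30}}{5} \approx 1.0954 i$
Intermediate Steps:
$p{\left(X \right)} = \frac{1}{-4 + X}$
$W{\left(M \right)} = 4 + M$ ($W{\left(M \right)} = M + 4 = 4 + M$)
$u = - \frac{16}{5}$ ($u = \frac{16}{-4 - 1} = \frac{16}{-5} = 16 \left(- \frac{1}{5}\right) = - \frac{16}{5} \approx -3.2$)
$\sqrt{u + W{\left(U{\left(0,0 \right)} \right)}} = \sqrt{- \frac{16}{5} + \left(4 - 2\right)} = \sqrt{- \frac{16}{5} + 2} = \sqrt{- \frac{6}{5}} = \frac{i \sqrt{30}}{5}$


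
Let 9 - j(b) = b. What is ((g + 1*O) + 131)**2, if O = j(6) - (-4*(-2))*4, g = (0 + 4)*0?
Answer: 10404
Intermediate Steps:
j(b) = 9 - b
g = 0 (g = 4*0 = 0)
O = -29 (O = (9 - 1*6) - (-4*(-2))*4 = (9 - 6) - 8*4 = 3 - 1*32 = 3 - 32 = -29)
((g + 1*O) + 131)**2 = ((0 + 1*(-29)) + 131)**2 = ((0 - 29) + 131)**2 = (-29 + 131)**2 = 102**2 = 10404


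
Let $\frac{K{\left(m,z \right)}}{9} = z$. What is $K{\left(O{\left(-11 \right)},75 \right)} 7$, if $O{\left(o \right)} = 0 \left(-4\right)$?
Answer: $4725$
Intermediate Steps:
$O{\left(o \right)} = 0$
$K{\left(m,z \right)} = 9 z$
$K{\left(O{\left(-11 \right)},75 \right)} 7 = 9 \cdot 75 \cdot 7 = 675 \cdot 7 = 4725$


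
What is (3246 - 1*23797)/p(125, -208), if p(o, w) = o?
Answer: -20551/125 ≈ -164.41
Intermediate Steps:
(3246 - 1*23797)/p(125, -208) = (3246 - 1*23797)/125 = (3246 - 23797)*(1/125) = -20551*1/125 = -20551/125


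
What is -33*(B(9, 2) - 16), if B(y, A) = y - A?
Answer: 297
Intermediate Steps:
-33*(B(9, 2) - 16) = -33*((9 - 1*2) - 16) = -33*((9 - 2) - 16) = -33*(7 - 16) = -33*(-9) = 297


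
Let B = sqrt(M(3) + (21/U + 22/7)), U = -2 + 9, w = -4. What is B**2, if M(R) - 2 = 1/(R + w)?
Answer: 50/7 ≈ 7.1429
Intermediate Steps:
U = 7
M(R) = 2 + 1/(-4 + R) (M(R) = 2 + 1/(R - 4) = 2 + 1/(-4 + R))
B = 5*sqrt(14)/7 (B = sqrt((-7 + 2*3)/(-4 + 3) + (21/7 + 22/7)) = sqrt((-7 + 6)/(-1) + (21*(1/7) + 22*(1/7))) = sqrt(-1*(-1) + (3 + 22/7)) = sqrt(1 + 43/7) = sqrt(50/7) = 5*sqrt(14)/7 ≈ 2.6726)
B**2 = (5*sqrt(14)/7)**2 = 50/7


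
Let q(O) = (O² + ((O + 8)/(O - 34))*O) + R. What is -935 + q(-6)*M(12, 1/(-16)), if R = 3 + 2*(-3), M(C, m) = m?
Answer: -149933/160 ≈ -937.08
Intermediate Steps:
R = -3 (R = 3 - 6 = -3)
q(O) = -3 + O² + O*(8 + O)/(-34 + O) (q(O) = (O² + ((O + 8)/(O - 34))*O) - 3 = (O² + ((8 + O)/(-34 + O))*O) - 3 = (O² + O*(8 + O)/(-34 + O)) - 3 = -3 + O² + O*(8 + O)/(-34 + O))
-935 + q(-6)*M(12, 1/(-16)) = -935 + ((102 + (-6)³ - 33*(-6)² + 5*(-6))/(-34 - 6))/(-16) = -935 + ((102 - 216 - 33*36 - 30)/(-40))*(-1/16) = -935 - (102 - 216 - 1188 - 30)/40*(-1/16) = -935 - 1/40*(-1332)*(-1/16) = -935 + (333/10)*(-1/16) = -935 - 333/160 = -149933/160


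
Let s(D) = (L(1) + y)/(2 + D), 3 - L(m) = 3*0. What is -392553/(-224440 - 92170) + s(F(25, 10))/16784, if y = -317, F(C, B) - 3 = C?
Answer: 1411134793/1138710480 ≈ 1.2392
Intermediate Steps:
F(C, B) = 3 + C
L(m) = 3 (L(m) = 3 - 3*0 = 3 - 1*0 = 3 + 0 = 3)
s(D) = -314/(2 + D) (s(D) = (3 - 317)/(2 + D) = -314/(2 + D))
-392553/(-224440 - 92170) + s(F(25, 10))/16784 = -392553/(-224440 - 92170) - 314/(2 + (3 + 25))/16784 = -392553/(-316610) - 314/(2 + 28)*(1/16784) = -392553*(-1/316610) - 314/30*(1/16784) = 56079/45230 - 314*1/30*(1/16784) = 56079/45230 - 157/15*1/16784 = 56079/45230 - 157/251760 = 1411134793/1138710480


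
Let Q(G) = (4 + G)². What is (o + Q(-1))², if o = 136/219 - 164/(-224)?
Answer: 16121634841/150405696 ≈ 107.19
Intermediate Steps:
o = 16595/12264 (o = 136*(1/219) - 164*(-1/224) = 136/219 + 41/56 = 16595/12264 ≈ 1.3531)
(o + Q(-1))² = (16595/12264 + (4 - 1)²)² = (16595/12264 + 3²)² = (16595/12264 + 9)² = (126971/12264)² = 16121634841/150405696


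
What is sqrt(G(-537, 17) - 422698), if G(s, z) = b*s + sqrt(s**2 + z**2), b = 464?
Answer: sqrt(-671866 + sqrt(288658)) ≈ 819.35*I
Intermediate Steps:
G(s, z) = sqrt(s**2 + z**2) + 464*s (G(s, z) = 464*s + sqrt(s**2 + z**2) = sqrt(s**2 + z**2) + 464*s)
sqrt(G(-537, 17) - 422698) = sqrt((sqrt((-537)**2 + 17**2) + 464*(-537)) - 422698) = sqrt((sqrt(288369 + 289) - 249168) - 422698) = sqrt((sqrt(288658) - 249168) - 422698) = sqrt((-249168 + sqrt(288658)) - 422698) = sqrt(-671866 + sqrt(288658))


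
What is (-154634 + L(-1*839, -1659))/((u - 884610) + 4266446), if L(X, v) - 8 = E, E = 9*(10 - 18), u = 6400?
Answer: -25783/564706 ≈ -0.045657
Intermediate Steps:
E = -72 (E = 9*(-8) = -72)
L(X, v) = -64 (L(X, v) = 8 - 72 = -64)
(-154634 + L(-1*839, -1659))/((u - 884610) + 4266446) = (-154634 - 64)/((6400 - 884610) + 4266446) = -154698/(-878210 + 4266446) = -154698/3388236 = -154698*1/3388236 = -25783/564706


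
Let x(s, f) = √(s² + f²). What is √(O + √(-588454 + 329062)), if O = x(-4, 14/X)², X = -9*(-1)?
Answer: 2*√(373 + 162*I*√4053)/9 ≈ 16.249 + 15.672*I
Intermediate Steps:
X = 9
x(s, f) = √(f² + s²)
O = 1492/81 (O = (√((14/9)² + (-4)²))² = (√((14*(⅑))² + 16))² = (√((14/9)² + 16))² = (√(196/81 + 16))² = (√(1492/81))² = (2*√373/9)² = 1492/81 ≈ 18.420)
√(O + √(-588454 + 329062)) = √(1492/81 + √(-588454 + 329062)) = √(1492/81 + √(-259392)) = √(1492/81 + 8*I*√4053)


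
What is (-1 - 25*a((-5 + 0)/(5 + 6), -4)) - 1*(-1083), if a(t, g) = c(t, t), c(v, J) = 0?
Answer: 1082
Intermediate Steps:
a(t, g) = 0
(-1 - 25*a((-5 + 0)/(5 + 6), -4)) - 1*(-1083) = (-1 - 25*0) - 1*(-1083) = (-1 + 0) + 1083 = -1 + 1083 = 1082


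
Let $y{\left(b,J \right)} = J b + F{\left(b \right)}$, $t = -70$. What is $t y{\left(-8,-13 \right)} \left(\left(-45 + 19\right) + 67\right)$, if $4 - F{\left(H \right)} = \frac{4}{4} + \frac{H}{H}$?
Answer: $-304220$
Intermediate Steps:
$F{\left(H \right)} = 2$ ($F{\left(H \right)} = 4 - \left(\frac{4}{4} + \frac{H}{H}\right) = 4 - \left(4 \cdot \frac{1}{4} + 1\right) = 4 - \left(1 + 1\right) = 4 - 2 = 2$)
$y{\left(b,J \right)} = 2 + J b$ ($y{\left(b,J \right)} = J b + 2 = 2 + J b$)
$t y{\left(-8,-13 \right)} \left(\left(-45 + 19\right) + 67\right) = - 70 \left(2 - -104\right) \left(\left(-45 + 19\right) + 67\right) = - 70 \left(2 + 104\right) \left(-26 + 67\right) = \left(-70\right) 106 \cdot 41 = \left(-7420\right) 41 = -304220$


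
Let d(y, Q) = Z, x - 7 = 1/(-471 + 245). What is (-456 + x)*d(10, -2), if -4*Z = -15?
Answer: -1522125/904 ≈ -1683.8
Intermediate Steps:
Z = 15/4 (Z = -1/4*(-15) = 15/4 ≈ 3.7500)
x = 1581/226 (x = 7 + 1/(-471 + 245) = 7 + 1/(-226) = 7 - 1/226 = 1581/226 ≈ 6.9956)
d(y, Q) = 15/4
(-456 + x)*d(10, -2) = (-456 + 1581/226)*(15/4) = -101475/226*15/4 = -1522125/904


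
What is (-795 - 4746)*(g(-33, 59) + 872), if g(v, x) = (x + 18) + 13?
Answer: -5330442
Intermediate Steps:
g(v, x) = 31 + x (g(v, x) = (18 + x) + 13 = 31 + x)
(-795 - 4746)*(g(-33, 59) + 872) = (-795 - 4746)*((31 + 59) + 872) = -5541*(90 + 872) = -5541*962 = -5330442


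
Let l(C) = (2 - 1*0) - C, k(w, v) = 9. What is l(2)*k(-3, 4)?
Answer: 0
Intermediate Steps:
l(C) = 2 - C (l(C) = (2 + 0) - C = 2 - C)
l(2)*k(-3, 4) = (2 - 1*2)*9 = (2 - 2)*9 = 0*9 = 0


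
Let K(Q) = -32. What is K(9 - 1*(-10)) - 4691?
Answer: -4723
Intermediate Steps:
K(9 - 1*(-10)) - 4691 = -32 - 4691 = -4723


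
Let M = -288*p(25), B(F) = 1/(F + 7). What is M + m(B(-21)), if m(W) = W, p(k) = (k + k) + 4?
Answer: -217729/14 ≈ -15552.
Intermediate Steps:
B(F) = 1/(7 + F)
p(k) = 4 + 2*k (p(k) = 2*k + 4 = 4 + 2*k)
M = -15552 (M = -288*(4 + 2*25) = -288*(4 + 50) = -288*54 = -15552)
M + m(B(-21)) = -15552 + 1/(7 - 21) = -15552 + 1/(-14) = -15552 - 1/14 = -217729/14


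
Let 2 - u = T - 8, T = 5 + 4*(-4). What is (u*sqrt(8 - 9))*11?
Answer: 231*I ≈ 231.0*I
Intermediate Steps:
T = -11 (T = 5 - 16 = -11)
u = 21 (u = 2 - (-11 - 8) = 2 - 1*(-19) = 2 + 19 = 21)
(u*sqrt(8 - 9))*11 = (21*sqrt(8 - 9))*11 = (21*sqrt(-1))*11 = (21*I)*11 = 231*I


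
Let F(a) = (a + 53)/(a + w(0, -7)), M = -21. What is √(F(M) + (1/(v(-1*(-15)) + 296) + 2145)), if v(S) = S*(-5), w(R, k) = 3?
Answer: √942096038/663 ≈ 46.295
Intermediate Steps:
F(a) = (53 + a)/(3 + a) (F(a) = (a + 53)/(a + 3) = (53 + a)/(3 + a))
v(S) = -5*S
√(F(M) + (1/(v(-1*(-15)) + 296) + 2145)) = √((53 - 21)/(3 - 21) + (1/(-(-5)*(-15) + 296) + 2145)) = √(32/(-18) + (1/(-5*15 + 296) + 2145)) = √(-1/18*32 + (1/(-75 + 296) + 2145)) = √(-16/9 + (1/221 + 2145)) = √(-16/9 + 474046/221) = √(4262878/1989) = √942096038/663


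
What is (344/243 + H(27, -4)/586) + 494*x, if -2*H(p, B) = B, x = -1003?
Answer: -35277721883/71199 ≈ -4.9548e+5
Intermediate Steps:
H(p, B) = -B/2
(344/243 + H(27, -4)/586) + 494*x = (344/243 - ½*(-4)/586) + 494*(-1003) = (344*(1/243) + 2*(1/586)) - 495482 = (344/243 + 1/293) - 495482 = 101035/71199 - 495482 = -35277721883/71199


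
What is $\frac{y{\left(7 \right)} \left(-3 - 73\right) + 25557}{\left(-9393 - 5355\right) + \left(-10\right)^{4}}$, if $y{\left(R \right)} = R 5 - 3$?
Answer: $- \frac{23125}{4748} \approx -4.8705$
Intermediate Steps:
$y{\left(R \right)} = -3 + 5 R$ ($y{\left(R \right)} = 5 R - 3 = -3 + 5 R$)
$\frac{y{\left(7 \right)} \left(-3 - 73\right) + 25557}{\left(-9393 - 5355\right) + \left(-10\right)^{4}} = \frac{\left(-3 + 5 \cdot 7\right) \left(-3 - 73\right) + 25557}{\left(-9393 - 5355\right) + \left(-10\right)^{4}} = \frac{\left(-3 + 35\right) \left(-76\right) + 25557}{\left(-9393 - 5355\right) + 10000} = \frac{32 \left(-76\right) + 25557}{-14748 + 10000} = \frac{-2432 + 25557}{-4748} = 23125 \left(- \frac{1}{4748}\right) = - \frac{23125}{4748}$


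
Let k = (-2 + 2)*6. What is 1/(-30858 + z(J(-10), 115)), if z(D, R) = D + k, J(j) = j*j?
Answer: -1/30758 ≈ -3.2512e-5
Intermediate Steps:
k = 0 (k = 0*6 = 0)
J(j) = j**2
z(D, R) = D (z(D, R) = D + 0 = D)
1/(-30858 + z(J(-10), 115)) = 1/(-30858 + (-10)**2) = 1/(-30858 + 100) = 1/(-30758) = -1/30758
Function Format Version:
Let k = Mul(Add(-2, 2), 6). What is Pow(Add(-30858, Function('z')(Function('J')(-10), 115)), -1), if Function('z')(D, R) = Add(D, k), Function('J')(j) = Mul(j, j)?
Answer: Rational(-1, 30758) ≈ -3.2512e-5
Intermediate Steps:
k = 0 (k = Mul(0, 6) = 0)
Function('J')(j) = Pow(j, 2)
Function('z')(D, R) = D (Function('z')(D, R) = Add(D, 0) = D)
Pow(Add(-30858, Function('z')(Function('J')(-10), 115)), -1) = Pow(Add(-30858, Pow(-10, 2)), -1) = Pow(Add(-30858, 100), -1) = Pow(-30758, -1) = Rational(-1, 30758)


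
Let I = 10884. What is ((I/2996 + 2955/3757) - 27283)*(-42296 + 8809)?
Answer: 2570520217500449/2813993 ≈ 9.1348e+8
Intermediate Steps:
((I/2996 + 2955/3757) - 27283)*(-42296 + 8809) = ((10884/2996 + 2955/3757) - 27283)*(-42296 + 8809) = ((10884*(1/2996) + 2955*(1/3757)) - 27283)*(-33487) = ((2721/749 + 2955/3757) - 27283)*(-33487) = (12436092/2813993 - 27283)*(-33487) = -76761734927/2813993*(-33487) = 2570520217500449/2813993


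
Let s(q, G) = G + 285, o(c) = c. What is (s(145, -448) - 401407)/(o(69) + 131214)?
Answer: -401570/131283 ≈ -3.0588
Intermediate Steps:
s(q, G) = 285 + G
(s(145, -448) - 401407)/(o(69) + 131214) = ((285 - 448) - 401407)/(69 + 131214) = (-163 - 401407)/131283 = -401570*1/131283 = -401570/131283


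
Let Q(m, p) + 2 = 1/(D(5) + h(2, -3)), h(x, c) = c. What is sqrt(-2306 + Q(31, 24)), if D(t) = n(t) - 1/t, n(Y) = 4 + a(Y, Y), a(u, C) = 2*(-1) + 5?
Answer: I*sqrt(833093)/19 ≈ 48.039*I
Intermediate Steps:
a(u, C) = 3 (a(u, C) = -2 + 5 = 3)
n(Y) = 7 (n(Y) = 4 + 3 = 7)
D(t) = 7 - 1/t
Q(m, p) = -33/19 (Q(m, p) = -2 + 1/((7 - 1/5) - 3) = -2 + 1/(34/5 - 3) = -2 + 1/(19/5) = -2 + 5/19 = -33/19)
sqrt(-2306 + Q(31, 24)) = sqrt(-2306 - 33/19) = sqrt(-43847/19) = I*sqrt(833093)/19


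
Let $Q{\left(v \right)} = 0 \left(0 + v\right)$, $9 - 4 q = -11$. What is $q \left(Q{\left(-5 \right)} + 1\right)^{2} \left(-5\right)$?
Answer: $-25$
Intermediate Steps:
$q = 5$ ($q = \frac{9}{4} - - \frac{11}{4} = \frac{9}{4} + \frac{11}{4} = 5$)
$Q{\left(v \right)} = 0$ ($Q{\left(v \right)} = 0 v = 0$)
$q \left(Q{\left(-5 \right)} + 1\right)^{2} \left(-5\right) = 5 \left(0 + 1\right)^{2} \left(-5\right) = 5 \cdot 1^{2} \left(-5\right) = 5 \cdot 1 \left(-5\right) = 5 \left(-5\right) = -25$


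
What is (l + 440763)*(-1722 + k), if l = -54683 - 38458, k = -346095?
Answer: -120908841174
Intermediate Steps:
l = -93141
(l + 440763)*(-1722 + k) = (-93141 + 440763)*(-1722 - 346095) = 347622*(-347817) = -120908841174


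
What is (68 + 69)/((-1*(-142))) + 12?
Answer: 1841/142 ≈ 12.965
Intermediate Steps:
(68 + 69)/((-1*(-142))) + 12 = 137/142 + 12 = 1841/142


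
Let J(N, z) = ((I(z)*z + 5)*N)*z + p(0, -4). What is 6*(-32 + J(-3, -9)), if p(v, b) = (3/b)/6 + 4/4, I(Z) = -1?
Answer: 8325/4 ≈ 2081.3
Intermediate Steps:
p(v, b) = 1 + 1/(2*b) (p(v, b) = (3/b)*(1/6) + 4*(1/4) = 1/(2*b) + 1 = 1 + 1/(2*b))
J(N, z) = 7/8 + N*z*(5 - z) (J(N, z) = ((-z + 5)*N)*z + (1/2 - 4)/(-4) = ((5 - z)*N)*z - 1/4*(-7/2) = (N*(5 - z))*z + 7/8 = N*z*(5 - z) + 7/8 = 7/8 + N*z*(5 - z))
6*(-32 + J(-3, -9)) = 6*(-32 + (7/8 - 1*(-3)*(-9)**2 + 5*(-3)*(-9))) = 6*(-32 + (7/8 - 1*(-3)*81 + 135)) = 6*(-32 + (7/8 + 243 + 135)) = 6*(-32 + 3031/8) = 6*(2775/8) = 8325/4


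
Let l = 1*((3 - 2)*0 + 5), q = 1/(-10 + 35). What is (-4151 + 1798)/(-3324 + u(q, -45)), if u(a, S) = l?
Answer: 2353/3319 ≈ 0.70895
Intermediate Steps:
q = 1/25 ≈ 0.040000
l = 5 (l = 1*(1*0 + 5) = 1*(0 + 5) = 1*5 = 5)
u(a, S) = 5
(-4151 + 1798)/(-3324 + u(q, -45)) = (-4151 + 1798)/(-3324 + 5) = -2353/(-3319) = -2353*(-1/3319) = 2353/3319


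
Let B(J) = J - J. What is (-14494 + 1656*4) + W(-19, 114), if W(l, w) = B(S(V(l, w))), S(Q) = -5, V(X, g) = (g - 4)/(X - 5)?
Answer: -7870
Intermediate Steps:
V(X, g) = (-4 + g)/(-5 + X)
B(J) = 0
W(l, w) = 0
(-14494 + 1656*4) + W(-19, 114) = (-14494 + 1656*4) + 0 = (-14494 + 6624) + 0 = -7870 + 0 = -7870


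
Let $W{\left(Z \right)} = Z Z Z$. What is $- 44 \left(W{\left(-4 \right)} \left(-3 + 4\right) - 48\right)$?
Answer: $4928$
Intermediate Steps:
$W{\left(Z \right)} = Z^{3}$ ($W{\left(Z \right)} = Z^{2} Z = Z^{3}$)
$- 44 \left(W{\left(-4 \right)} \left(-3 + 4\right) - 48\right) = - 44 \left(\left(-4\right)^{3} \left(-3 + 4\right) - 48\right) = - 44 \left(\left(-64\right) 1 - 48\right) = - 44 \left(-64 - 48\right) = \left(-44\right) \left(-112\right) = 4928$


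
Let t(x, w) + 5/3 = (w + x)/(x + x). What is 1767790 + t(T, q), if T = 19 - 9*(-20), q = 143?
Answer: 1055370148/597 ≈ 1.7678e+6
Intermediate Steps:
T = 199 (T = 19 + 180 = 199)
t(x, w) = -5/3 + (w + x)/(2*x) (t(x, w) = -5/3 + (w + x)/(x + x) = -5/3 + (w + x)/((2*x)) = -5/3 + (w + x)*(1/(2*x)) = -5/3 + (w + x)/(2*x))
1767790 + t(T, q) = 1767790 + (-7/6 + (½)*143/199) = 1767790 + (-7/6 + (½)*143*(1/199)) = 1767790 + (-7/6 + 143/398) = 1767790 - 482/597 = 1055370148/597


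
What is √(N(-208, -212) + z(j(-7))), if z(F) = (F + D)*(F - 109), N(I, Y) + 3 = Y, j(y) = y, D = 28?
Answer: I*√2651 ≈ 51.488*I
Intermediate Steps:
N(I, Y) = -3 + Y
z(F) = (-109 + F)*(28 + F) (z(F) = (F + 28)*(F - 109) = (28 + F)*(-109 + F) = (-109 + F)*(28 + F))
√(N(-208, -212) + z(j(-7))) = √((-3 - 212) + (-3052 + (-7)² - 81*(-7))) = √(-215 + (-3052 + 49 + 567)) = √(-215 - 2436) = √(-2651) = I*√2651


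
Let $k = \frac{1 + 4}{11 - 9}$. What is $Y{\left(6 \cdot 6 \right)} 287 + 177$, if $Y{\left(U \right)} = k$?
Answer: $\frac{1789}{2} \approx 894.5$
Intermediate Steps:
$k = \frac{5}{2} \approx 2.5$
$Y{\left(U \right)} = \frac{5}{2}$
$Y{\left(6 \cdot 6 \right)} 287 + 177 = \frac{5}{2} \cdot 287 + 177 = \frac{1435}{2} + 177 = \frac{1789}{2}$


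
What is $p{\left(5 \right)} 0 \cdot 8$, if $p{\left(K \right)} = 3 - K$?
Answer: $0$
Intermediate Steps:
$p{\left(5 \right)} 0 \cdot 8 = \left(3 - 5\right) 0 \cdot 8 = \left(-2\right) 0 \cdot 8 = 0 \cdot 8 = 0$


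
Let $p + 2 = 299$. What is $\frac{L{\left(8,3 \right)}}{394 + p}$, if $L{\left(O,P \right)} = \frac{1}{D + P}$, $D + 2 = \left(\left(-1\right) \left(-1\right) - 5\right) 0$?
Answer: $\frac{1}{691} \approx 0.0014472$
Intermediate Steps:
$D = -2$ ($D = -2 + \left(\left(-1\right) \left(-1\right) - 5\right) 0 = -2 + \left(1 - 5\right) 0 = -2 - 0 = -2 + 0 = -2$)
$p = 297$ ($p = -2 + 299 = 297$)
$L{\left(O,P \right)} = \frac{1}{-2 + P}$
$\frac{L{\left(8,3 \right)}}{394 + p} = \frac{1}{\left(-2 + 3\right) \left(394 + 297\right)} = \frac{1}{1 \cdot 691} = 1 \cdot \frac{1}{691} = \frac{1}{691}$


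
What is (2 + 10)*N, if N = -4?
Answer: -48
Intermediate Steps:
(2 + 10)*N = (2 + 10)*(-4) = 12*(-4) = -48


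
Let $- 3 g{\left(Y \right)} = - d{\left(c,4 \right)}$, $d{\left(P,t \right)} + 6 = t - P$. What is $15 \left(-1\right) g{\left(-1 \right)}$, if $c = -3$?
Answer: $-5$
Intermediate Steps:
$d{\left(P,t \right)} = -6 + t - P$ ($d{\left(P,t \right)} = -6 - \left(P - t\right) = -6 + t - P$)
$g{\left(Y \right)} = \frac{1}{3}$ ($g{\left(Y \right)} = - \frac{\left(-1\right) \left(-6 + 4 - -3\right)}{3} = - \frac{\left(-1\right) \left(-6 + 4 + 3\right)}{3} = - \frac{\left(-1\right) 1}{3} = \left(- \frac{1}{3}\right) \left(-1\right) = \frac{1}{3}$)
$15 \left(-1\right) g{\left(-1 \right)} = 15 \left(-1\right) \frac{1}{3} = \left(-15\right) \frac{1}{3} = -5$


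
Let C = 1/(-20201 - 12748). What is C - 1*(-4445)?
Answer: 146458304/32949 ≈ 4445.0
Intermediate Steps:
C = -1/32949 (C = 1/(-32949) = -1/32949 ≈ -3.0350e-5)
C - 1*(-4445) = -1/32949 - 1*(-4445) = -1/32949 + 4445 = 146458304/32949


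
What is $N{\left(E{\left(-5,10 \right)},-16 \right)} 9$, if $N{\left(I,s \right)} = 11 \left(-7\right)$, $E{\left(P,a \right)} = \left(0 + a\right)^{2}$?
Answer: $-693$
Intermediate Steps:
$E{\left(P,a \right)} = a^{2}$
$N{\left(I,s \right)} = -77$
$N{\left(E{\left(-5,10 \right)},-16 \right)} 9 = \left(-77\right) 9 = -693$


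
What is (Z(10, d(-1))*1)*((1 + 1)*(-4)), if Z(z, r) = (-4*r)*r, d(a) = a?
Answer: 32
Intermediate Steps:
Z(z, r) = -4*r**2
(Z(10, d(-1))*1)*((1 + 1)*(-4)) = (-4*(-1)**2*1)*((1 + 1)*(-4)) = (-4*1*1)*(2*(-4)) = -4*1*(-8) = -4*(-8) = 32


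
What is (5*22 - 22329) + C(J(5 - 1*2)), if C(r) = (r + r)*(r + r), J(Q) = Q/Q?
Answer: -22215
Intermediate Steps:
J(Q) = 1
C(r) = 4*r² (C(r) = (2*r)*(2*r) = 4*r²)
(5*22 - 22329) + C(J(5 - 1*2)) = (5*22 - 22329) + 4*1² = (110 - 22329) + 4*1 = -22219 + 4 = -22215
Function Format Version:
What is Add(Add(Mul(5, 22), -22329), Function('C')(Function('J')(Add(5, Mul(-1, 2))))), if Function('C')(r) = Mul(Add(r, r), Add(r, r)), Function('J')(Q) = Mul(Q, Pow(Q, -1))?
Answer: -22215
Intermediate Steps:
Function('J')(Q) = 1
Function('C')(r) = Mul(4, Pow(r, 2)) (Function('C')(r) = Mul(Mul(2, r), Mul(2, r)) = Mul(4, Pow(r, 2)))
Add(Add(Mul(5, 22), -22329), Function('C')(Function('J')(Add(5, Mul(-1, 2))))) = Add(Add(Mul(5, 22), -22329), Mul(4, Pow(1, 2))) = Add(Add(110, -22329), Mul(4, 1)) = Add(-22219, 4) = -22215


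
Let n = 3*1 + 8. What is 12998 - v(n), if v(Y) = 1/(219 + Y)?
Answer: 2989539/230 ≈ 12998.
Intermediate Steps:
n = 11 (n = 3 + 8 = 11)
12998 - v(n) = 12998 - 1/(219 + 11) = 12998 - 1/230 = 2989539/230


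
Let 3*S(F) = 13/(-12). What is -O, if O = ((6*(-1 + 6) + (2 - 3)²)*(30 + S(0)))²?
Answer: -1094087929/1296 ≈ -8.4420e+5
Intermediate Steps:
S(F) = -13/36 (S(F) = (13/(-12))/3 = (13*(-1/12))/3 = (⅓)*(-13/12) = -13/36)
O = 1094087929/1296 (O = ((6*(-1 + 6) + (2 - 3)²)*(30 - 13/36))² = ((6*5 + (-1)²)*(1067/36))² = ((30 + 1)*(1067/36))² = (31*(1067/36))² = (33077/36)² = 1094087929/1296 ≈ 8.4420e+5)
-O = -1*1094087929/1296 = -1094087929/1296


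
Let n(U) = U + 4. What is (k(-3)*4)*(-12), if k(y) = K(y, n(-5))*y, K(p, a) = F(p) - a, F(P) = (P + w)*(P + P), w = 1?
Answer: 1872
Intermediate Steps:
n(U) = 4 + U
F(P) = 2*P*(1 + P) (F(P) = (P + 1)*(P + P) = (1 + P)*(2*P) = 2*P*(1 + P))
K(p, a) = -a + 2*p*(1 + p) (K(p, a) = 2*p*(1 + p) - a = -a + 2*p*(1 + p))
k(y) = y*(1 + 2*y*(1 + y)) (k(y) = (-(4 - 5) + 2*y*(1 + y))*y = (-1*(-1) + 2*y*(1 + y))*y = (1 + 2*y*(1 + y))*y = y*(1 + 2*y*(1 + y)))
(k(-3)*4)*(-12) = (-3*(1 + 2*(-3)*(1 - 3))*4)*(-12) = (-3*(1 + 2*(-3)*(-2))*4)*(-12) = (-3*(1 + 12)*4)*(-12) = (-3*13*4)*(-12) = -39*4*(-12) = -156*(-12) = 1872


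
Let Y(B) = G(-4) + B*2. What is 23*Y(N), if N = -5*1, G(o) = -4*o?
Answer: 138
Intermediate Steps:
N = -5
Y(B) = 16 + 2*B (Y(B) = -4*(-4) + B*2 = 16 + 2*B)
23*Y(N) = 23*(16 + 2*(-5)) = 23*(16 - 10) = 23*6 = 138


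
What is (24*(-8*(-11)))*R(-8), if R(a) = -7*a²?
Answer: -946176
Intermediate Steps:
(24*(-8*(-11)))*R(-8) = (24*(-8*(-11)))*(-7*(-8)²) = (24*88)*(-7*64) = 2112*(-448) = -946176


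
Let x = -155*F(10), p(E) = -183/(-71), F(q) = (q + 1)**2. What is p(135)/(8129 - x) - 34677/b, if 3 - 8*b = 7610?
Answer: 529523065905/14519967748 ≈ 36.469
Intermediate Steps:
F(q) = (1 + q)**2
p(E) = 183/71 (p(E) = -183*(-1/71) = 183/71)
b = -7607/8 (b = 3/8 - 1/8*7610 = 3/8 - 3805/4 = -7607/8 ≈ -950.88)
x = -18755 (x = -155*(1 + 10)**2 = -155*11**2 = -155*121 = -18755)
p(135)/(8129 - x) - 34677/b = 183/(71*(8129 - 1*(-18755))) - 34677/(-7607/8) = 183/(71*(8129 + 18755)) - 34677*(-8/7607) = (183/71)/26884 + 277416/7607 = (183/71)*(1/26884) + 277416/7607 = 183/1908764 + 277416/7607 = 529523065905/14519967748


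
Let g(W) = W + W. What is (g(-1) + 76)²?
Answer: 5476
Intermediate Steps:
g(W) = 2*W
(g(-1) + 76)² = (2*(-1) + 76)² = (-2 + 76)² = 74² = 5476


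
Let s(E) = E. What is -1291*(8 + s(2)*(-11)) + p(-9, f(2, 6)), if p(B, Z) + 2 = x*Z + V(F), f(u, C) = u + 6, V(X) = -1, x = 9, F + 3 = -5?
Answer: 18143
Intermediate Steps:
F = -8 (F = -3 - 5 = -8)
f(u, C) = 6 + u
p(B, Z) = -3 + 9*Z (p(B, Z) = -2 + (9*Z - 1) = -2 + (-1 + 9*Z) = -3 + 9*Z)
-1291*(8 + s(2)*(-11)) + p(-9, f(2, 6)) = -1291*(8 + 2*(-11)) + (-3 + 9*(6 + 2)) = -1291*(8 - 22) + (-3 + 9*8) = -1291*(-14) + (-3 + 72) = 18074 + 69 = 18143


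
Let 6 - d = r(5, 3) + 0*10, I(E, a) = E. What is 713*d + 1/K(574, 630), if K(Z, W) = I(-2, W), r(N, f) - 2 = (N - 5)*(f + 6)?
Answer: 5703/2 ≈ 2851.5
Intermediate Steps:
r(N, f) = 2 + (-5 + N)*(6 + f) (r(N, f) = 2 + (N - 5)*(f + 6) = 2 + (-5 + N)*(6 + f))
d = 4 (d = 6 - ((-28 - 5*3 + 6*5 + 5*3) + 0*10) = 6 - ((-28 - 15 + 30 + 15) + 0) = 6 - (2 + 0) = 6 - 1*2 = 6 - 2 = 4)
K(Z, W) = -2
713*d + 1/K(574, 630) = 713*4 + 1/(-2) = 2852 - ½ = 5703/2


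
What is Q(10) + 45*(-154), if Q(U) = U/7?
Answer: -48500/7 ≈ -6928.6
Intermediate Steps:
Q(U) = U/7 (Q(U) = U*(⅐) = U/7)
Q(10) + 45*(-154) = (⅐)*10 + 45*(-154) = 10/7 - 6930 = -48500/7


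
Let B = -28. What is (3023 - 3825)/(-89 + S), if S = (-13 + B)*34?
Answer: 802/1483 ≈ 0.54080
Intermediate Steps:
S = -1394 (S = (-13 - 28)*34 = -41*34 = -1394)
(3023 - 3825)/(-89 + S) = (3023 - 3825)/(-89 - 1394) = -802/(-1483) = -802*(-1/1483) = 802/1483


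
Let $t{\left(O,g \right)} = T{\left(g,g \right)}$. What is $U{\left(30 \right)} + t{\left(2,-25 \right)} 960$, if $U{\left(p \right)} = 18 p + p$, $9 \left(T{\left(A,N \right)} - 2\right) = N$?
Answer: $- \frac{530}{3} \approx -176.67$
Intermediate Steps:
$T{\left(A,N \right)} = 2 + \frac{N}{9}$
$t{\left(O,g \right)} = 2 + \frac{g}{9}$
$U{\left(p \right)} = 19 p$
$U{\left(30 \right)} + t{\left(2,-25 \right)} 960 = 19 \cdot 30 + \left(2 + \frac{1}{9} \left(-25\right)\right) 960 = 570 + \left(2 - \frac{25}{9}\right) 960 = 570 - \frac{2240}{3} = - \frac{530}{3}$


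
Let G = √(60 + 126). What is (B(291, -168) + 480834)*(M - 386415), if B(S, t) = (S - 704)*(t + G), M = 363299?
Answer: -12718839288 + 9546908*√186 ≈ -1.2589e+10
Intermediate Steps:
G = √186 ≈ 13.638
B(S, t) = (-704 + S)*(t + √186) (B(S, t) = (S - 704)*(t + √186) = (-704 + S)*(t + √186))
(B(291, -168) + 480834)*(M - 386415) = ((-704*(-168) - 704*√186 + 291*(-168) + 291*√186) + 480834)*(363299 - 386415) = ((118272 - 704*√186 - 48888 + 291*√186) + 480834)*(-23116) = ((69384 - 413*√186) + 480834)*(-23116) = (550218 - 413*√186)*(-23116) = -12718839288 + 9546908*√186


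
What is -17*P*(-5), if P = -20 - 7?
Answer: -2295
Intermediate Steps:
P = -27
-17*P*(-5) = -17*(-27)*(-5) = 459*(-5) = -2295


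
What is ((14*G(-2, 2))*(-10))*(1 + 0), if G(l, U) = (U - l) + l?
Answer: -280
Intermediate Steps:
G(l, U) = U
((14*G(-2, 2))*(-10))*(1 + 0) = ((14*2)*(-10))*(1 + 0) = (28*(-10))*1 = -280*1 = -280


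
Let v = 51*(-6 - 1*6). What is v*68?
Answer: -41616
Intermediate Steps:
v = -612 (v = 51*(-6 - 6) = 51*(-12) = -612)
v*68 = -612*68 = -41616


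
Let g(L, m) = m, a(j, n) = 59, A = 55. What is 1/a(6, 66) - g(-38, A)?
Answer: -3244/59 ≈ -54.983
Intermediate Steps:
1/a(6, 66) - g(-38, A) = 1/59 - 1*55 = 1/59 - 55 = -3244/59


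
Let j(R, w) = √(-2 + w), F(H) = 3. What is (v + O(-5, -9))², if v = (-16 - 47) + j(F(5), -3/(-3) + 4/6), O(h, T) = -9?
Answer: (216 - I*√3)²/9 ≈ 5183.7 - 83.138*I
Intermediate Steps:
v = -63 + I*√3/3 (v = (-16 - 47) + √(-2 + (-3/(-3) + 4/6)) = -63 + √(-2 + (-3*(-⅓) + 4*(⅙))) = -63 + √(-2 + (1 + ⅔)) = -63 + √(-2 + 5/3) = -63 + √(-⅓) = -63 + I*√3/3 ≈ -63.0 + 0.57735*I)
(v + O(-5, -9))² = ((-63 + I*√3/3) - 9)² = (-72 + I*√3/3)²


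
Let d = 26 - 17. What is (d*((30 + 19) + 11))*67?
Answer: 36180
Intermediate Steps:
d = 9
(d*((30 + 19) + 11))*67 = (9*((30 + 19) + 11))*67 = (9*(49 + 11))*67 = (9*60)*67 = 540*67 = 36180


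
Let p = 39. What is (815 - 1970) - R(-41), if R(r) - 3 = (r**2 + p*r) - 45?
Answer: -1195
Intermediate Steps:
R(r) = -42 + r**2 + 39*r (R(r) = 3 + ((r**2 + 39*r) - 45) = 3 + (-45 + r**2 + 39*r) = -42 + r**2 + 39*r)
(815 - 1970) - R(-41) = (815 - 1970) - (-42 + (-41)**2 + 39*(-41)) = -1155 - (-42 + 1681 - 1599) = -1155 - 1*40 = -1155 - 40 = -1195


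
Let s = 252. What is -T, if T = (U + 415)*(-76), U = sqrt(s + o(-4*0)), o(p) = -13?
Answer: 31540 + 76*sqrt(239) ≈ 32715.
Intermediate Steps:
U = sqrt(239) (U = sqrt(252 - 13) = sqrt(239) ≈ 15.460)
T = -31540 - 76*sqrt(239) (T = (sqrt(239) + 415)*(-76) = (415 + sqrt(239))*(-76) = -31540 - 76*sqrt(239) ≈ -32715.)
-T = -(-31540 - 76*sqrt(239)) = 31540 + 76*sqrt(239)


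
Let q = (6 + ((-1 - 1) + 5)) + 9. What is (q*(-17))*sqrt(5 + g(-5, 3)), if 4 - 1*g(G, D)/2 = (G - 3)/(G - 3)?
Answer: -306*sqrt(11) ≈ -1014.9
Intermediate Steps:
g(G, D) = 6 (g(G, D) = 8 - 2*(G - 3)/(G - 3) = 8 - 2*(-3 + G)/(-3 + G) = 8 - 2*1 = 8 - 2 = 6)
q = 18 (q = (6 + (-2 + 5)) + 9 = (6 + 3) + 9 = 9 + 9 = 18)
(q*(-17))*sqrt(5 + g(-5, 3)) = (18*(-17))*sqrt(5 + 6) = -306*sqrt(11)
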